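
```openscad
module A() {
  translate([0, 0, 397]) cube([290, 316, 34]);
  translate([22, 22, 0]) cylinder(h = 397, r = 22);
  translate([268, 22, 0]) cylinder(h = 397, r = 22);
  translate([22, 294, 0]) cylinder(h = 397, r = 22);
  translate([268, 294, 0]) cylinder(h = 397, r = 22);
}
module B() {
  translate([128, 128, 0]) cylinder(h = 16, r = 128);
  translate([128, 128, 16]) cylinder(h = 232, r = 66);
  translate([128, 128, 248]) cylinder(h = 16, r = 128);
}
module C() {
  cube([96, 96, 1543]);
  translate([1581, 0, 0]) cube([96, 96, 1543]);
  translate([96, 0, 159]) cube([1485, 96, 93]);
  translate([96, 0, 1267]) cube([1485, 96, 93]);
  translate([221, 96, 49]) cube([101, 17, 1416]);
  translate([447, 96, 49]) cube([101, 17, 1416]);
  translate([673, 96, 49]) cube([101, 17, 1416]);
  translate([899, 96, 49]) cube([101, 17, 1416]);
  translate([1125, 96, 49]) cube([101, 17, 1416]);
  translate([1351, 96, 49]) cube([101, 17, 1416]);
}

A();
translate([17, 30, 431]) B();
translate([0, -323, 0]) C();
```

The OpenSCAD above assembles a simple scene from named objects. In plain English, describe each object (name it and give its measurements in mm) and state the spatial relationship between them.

A is a simple wooden stool: a rectangular seat 290 mm (x) by 316 mm (y), 34 mm thick, top face at z = 431 mm, on four round legs, each 44 mm in diameter. The legs rest on z = 0, each leg's axis is inset half a diameter from the nearest pair of seat edges (so the leg's bounding box is flush with the corner).

B is a spool: two coaxial disc flanges of radius 128 mm and thickness 16 mm, joined by a core cylinder of radius 66 mm and height 232 mm. The lower flange rests on z = 0 and the three cylinders share a vertical axis.

C is a fence section. Two 96×96 mm posts, 1543 mm tall, stand on the floor with a clear span of 1485 mm between their inner faces. Two horizontal rails of 96×93 mm section span the gap between the posts with their undersides at z = 159 mm and z = 1267 mm, flush with the posts' −y face. 6 pickets, each 101 mm wide, 17 mm thick and 1416 mm tall, are fixed to the +y face of the rails with their bottoms at z = 49 mm, evenly spaced across the span with equal gaps (rounded down to the nearest mm) at the −x end and between each pair — any rounding remainder accumulates at the +x end.

The spool is on top of the stool, centred. The fence section is on the floor beside the stool on its −y side.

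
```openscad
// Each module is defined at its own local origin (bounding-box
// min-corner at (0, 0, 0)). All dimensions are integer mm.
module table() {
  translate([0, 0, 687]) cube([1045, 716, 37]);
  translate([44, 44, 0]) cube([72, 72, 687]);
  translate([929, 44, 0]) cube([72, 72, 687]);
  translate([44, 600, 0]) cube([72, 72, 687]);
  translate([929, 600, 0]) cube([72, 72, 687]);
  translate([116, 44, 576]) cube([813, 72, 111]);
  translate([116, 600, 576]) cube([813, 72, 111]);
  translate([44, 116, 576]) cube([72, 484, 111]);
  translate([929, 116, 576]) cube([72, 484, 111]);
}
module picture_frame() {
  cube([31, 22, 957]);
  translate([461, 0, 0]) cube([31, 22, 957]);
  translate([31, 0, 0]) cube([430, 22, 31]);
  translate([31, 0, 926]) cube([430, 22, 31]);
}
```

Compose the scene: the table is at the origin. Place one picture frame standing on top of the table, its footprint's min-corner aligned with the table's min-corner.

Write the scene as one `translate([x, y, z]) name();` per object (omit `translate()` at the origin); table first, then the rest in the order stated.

table();
translate([0, 0, 724]) picture_frame();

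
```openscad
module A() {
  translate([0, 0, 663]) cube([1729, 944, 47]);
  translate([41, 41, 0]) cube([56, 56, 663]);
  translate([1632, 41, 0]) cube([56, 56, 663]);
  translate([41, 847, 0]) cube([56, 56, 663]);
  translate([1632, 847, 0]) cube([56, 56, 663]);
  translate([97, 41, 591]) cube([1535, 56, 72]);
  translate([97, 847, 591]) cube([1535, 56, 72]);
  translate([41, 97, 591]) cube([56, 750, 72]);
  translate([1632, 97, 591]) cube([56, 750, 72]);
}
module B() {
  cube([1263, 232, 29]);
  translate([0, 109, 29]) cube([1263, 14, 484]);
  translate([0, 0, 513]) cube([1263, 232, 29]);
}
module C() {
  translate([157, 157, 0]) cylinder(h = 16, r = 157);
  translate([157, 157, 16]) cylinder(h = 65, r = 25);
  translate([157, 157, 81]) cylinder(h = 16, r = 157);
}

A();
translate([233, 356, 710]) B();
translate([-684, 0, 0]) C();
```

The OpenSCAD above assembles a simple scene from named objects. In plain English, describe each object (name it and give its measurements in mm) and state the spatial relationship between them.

A is a table: top 1729 mm (x) × 944 mm (y), 47 mm thick, upper face at z = 710 mm, on four 56×56 mm square legs, each inset 41 mm from the nearest pair of top edges, running from z = 0 to the bottom of the top. Four apron rails, 56 mm thick and 72 mm tall, run between adjacent legs with their top edges flush with the underside of the top and their outer faces flush with the legs' outer faces.

B is an I-beam lying along x, 1263 mm long. Overall section height 542 mm. Two flanges 232 mm wide (y) and 29 mm thick, one on the floor and one at the top; a web 14 mm thick runs between them, centred on the flange width.

C is a spool: two coaxial disc flanges of radius 157 mm and thickness 16 mm, joined by a core cylinder of radius 25 mm and height 65 mm. The lower flange rests on z = 0 and the three cylinders share a vertical axis.

The I-beam is on top of the table, centred. The spool is on the floor beside the table on its −x side.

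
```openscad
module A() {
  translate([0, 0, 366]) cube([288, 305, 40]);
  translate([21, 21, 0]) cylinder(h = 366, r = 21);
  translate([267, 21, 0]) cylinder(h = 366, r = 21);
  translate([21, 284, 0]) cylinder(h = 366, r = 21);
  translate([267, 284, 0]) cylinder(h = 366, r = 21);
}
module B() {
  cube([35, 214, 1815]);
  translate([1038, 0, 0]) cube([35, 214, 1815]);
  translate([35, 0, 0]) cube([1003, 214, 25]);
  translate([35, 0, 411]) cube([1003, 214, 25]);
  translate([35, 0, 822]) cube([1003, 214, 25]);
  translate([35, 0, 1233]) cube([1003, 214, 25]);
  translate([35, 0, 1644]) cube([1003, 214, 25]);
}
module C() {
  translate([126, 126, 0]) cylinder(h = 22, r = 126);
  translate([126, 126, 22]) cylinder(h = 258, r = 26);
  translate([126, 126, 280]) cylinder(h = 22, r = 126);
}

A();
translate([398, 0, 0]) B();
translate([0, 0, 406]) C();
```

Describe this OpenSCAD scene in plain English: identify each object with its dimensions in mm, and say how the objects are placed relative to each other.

A is a four-legged stool. The seat is 288×305 mm, 40 mm thick, top at z = 406 mm. It stands on four round legs, each 42 mm in diameter, from z = 0 to the seat underside, each leg's axis is inset half a diameter from the nearest pair of seat edges (so the leg's bounding box is flush with the corner).

B is an open bookshelf. Two side panels, each 35 mm thick, 214 mm deep and 1815 mm tall, stand 1073 mm apart (outside-to-outside). Between them sit 5 shelves, each 25 mm thick and 214 mm deep, spanning the full gap between the sides. The bottom shelf rests on the floor (its underside at z = 0) and the clear gap between one shelf's top and the next shelf's underside is 386 mm.

C is a spool: two coaxial disc flanges of radius 126 mm and thickness 22 mm, joined by a core cylinder of radius 26 mm and height 258 mm. The lower flange rests on z = 0 and the three cylinders share a vertical axis.

The bookshelf is on the floor beside the stool on its +x side. The spool is on top of the stool.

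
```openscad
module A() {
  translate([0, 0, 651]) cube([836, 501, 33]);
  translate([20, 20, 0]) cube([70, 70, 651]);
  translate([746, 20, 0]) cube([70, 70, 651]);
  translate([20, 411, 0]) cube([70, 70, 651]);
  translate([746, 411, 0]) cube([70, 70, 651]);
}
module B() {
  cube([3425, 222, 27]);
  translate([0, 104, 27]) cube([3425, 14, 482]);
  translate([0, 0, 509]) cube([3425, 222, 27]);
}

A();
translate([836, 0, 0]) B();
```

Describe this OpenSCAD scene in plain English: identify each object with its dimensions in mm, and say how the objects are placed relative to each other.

A is a table with a 836×501 mm rectangular top, 33 mm thick, top surface at z = 684 mm, supported by four 70×70 mm square legs, each inset 20 mm from the nearest pair of top edges, running from the floor.

B is an I-beam lying along x, 3425 mm long. Overall section height 536 mm. Two flanges 222 mm wide (y) and 27 mm thick, one on the floor and one at the top; a web 14 mm thick runs between them, centred on the flange width.

The I-beam is against the table's +x side, with their −y faces flush.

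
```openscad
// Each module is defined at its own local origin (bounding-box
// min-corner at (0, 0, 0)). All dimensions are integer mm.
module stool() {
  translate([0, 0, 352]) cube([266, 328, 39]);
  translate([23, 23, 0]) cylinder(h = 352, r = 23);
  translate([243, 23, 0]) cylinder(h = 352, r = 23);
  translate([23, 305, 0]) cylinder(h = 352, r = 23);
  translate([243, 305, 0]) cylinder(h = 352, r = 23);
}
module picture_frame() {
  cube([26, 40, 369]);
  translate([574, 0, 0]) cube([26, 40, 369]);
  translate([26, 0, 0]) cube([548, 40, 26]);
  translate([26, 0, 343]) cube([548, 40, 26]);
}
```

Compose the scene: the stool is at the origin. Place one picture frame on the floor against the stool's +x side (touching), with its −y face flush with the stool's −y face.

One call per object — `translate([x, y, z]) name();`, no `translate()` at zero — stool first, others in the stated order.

stool();
translate([266, 0, 0]) picture_frame();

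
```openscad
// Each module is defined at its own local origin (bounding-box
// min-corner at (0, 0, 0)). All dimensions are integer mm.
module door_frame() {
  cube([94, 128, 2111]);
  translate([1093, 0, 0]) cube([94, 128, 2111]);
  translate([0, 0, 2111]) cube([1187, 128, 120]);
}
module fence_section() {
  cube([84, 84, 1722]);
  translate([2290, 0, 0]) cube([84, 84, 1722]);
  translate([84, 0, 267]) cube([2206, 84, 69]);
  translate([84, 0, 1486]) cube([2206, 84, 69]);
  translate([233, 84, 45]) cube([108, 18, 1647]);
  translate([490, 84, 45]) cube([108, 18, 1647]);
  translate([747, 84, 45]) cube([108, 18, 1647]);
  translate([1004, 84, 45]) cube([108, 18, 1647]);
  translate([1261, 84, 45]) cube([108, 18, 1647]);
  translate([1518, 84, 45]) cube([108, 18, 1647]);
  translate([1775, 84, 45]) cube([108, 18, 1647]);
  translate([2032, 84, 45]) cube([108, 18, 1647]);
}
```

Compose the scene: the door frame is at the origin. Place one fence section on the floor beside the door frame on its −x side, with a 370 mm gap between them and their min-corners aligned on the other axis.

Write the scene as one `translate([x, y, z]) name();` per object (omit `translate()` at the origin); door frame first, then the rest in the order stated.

door_frame();
translate([-2744, 0, 0]) fence_section();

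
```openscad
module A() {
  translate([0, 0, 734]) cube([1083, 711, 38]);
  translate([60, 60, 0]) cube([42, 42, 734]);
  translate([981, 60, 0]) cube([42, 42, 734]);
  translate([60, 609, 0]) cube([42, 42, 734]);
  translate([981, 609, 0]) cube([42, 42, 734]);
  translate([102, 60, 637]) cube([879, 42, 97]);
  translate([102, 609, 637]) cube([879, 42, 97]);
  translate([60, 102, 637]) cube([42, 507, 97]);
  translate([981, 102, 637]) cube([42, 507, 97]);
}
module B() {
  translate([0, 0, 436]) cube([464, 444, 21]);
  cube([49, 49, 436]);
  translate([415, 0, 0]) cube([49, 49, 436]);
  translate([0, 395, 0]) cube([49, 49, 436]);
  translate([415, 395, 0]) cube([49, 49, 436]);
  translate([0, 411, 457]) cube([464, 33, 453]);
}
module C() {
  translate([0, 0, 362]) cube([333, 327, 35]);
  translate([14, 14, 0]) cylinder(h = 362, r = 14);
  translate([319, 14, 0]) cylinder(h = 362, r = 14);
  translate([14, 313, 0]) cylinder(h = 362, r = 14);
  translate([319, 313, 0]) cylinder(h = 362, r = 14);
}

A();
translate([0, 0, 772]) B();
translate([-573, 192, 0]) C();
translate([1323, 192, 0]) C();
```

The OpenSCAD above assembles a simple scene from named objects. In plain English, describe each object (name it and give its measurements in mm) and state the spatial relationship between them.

A is a table: top 1083 mm (x) × 711 mm (y), 38 mm thick, upper face at z = 772 mm, on four 42×42 mm square legs, each inset 60 mm from the nearest pair of top edges, running from z = 0 to the bottom of the top. Four apron rails, 42 mm thick and 97 mm tall, run between adjacent legs with their top edges flush with the underside of the top and their outer faces flush with the legs' outer faces.

B is a chair. The seat is a 464×444×21 mm slab with its top at z = 457 mm, on four 49×49 mm corner legs (flush with the seat edges, standing on z = 0). A flat backrest 33 mm thick, 453 mm tall, spans the full seat width and rises from the seat top along its +y edge, rear face flush with the rear of the seat.

C is a simple wooden stool: a rectangular seat 333 mm (x) by 327 mm (y), 35 mm thick, top face at z = 397 mm, on four round legs, each 28 mm in diameter. The legs rest on z = 0, each leg's axis is inset half a diameter from the nearest pair of seat edges (so the leg's bounding box is flush with the corner).

The chair is on top of the table. Two stools sit around the table at the −x, +x sides.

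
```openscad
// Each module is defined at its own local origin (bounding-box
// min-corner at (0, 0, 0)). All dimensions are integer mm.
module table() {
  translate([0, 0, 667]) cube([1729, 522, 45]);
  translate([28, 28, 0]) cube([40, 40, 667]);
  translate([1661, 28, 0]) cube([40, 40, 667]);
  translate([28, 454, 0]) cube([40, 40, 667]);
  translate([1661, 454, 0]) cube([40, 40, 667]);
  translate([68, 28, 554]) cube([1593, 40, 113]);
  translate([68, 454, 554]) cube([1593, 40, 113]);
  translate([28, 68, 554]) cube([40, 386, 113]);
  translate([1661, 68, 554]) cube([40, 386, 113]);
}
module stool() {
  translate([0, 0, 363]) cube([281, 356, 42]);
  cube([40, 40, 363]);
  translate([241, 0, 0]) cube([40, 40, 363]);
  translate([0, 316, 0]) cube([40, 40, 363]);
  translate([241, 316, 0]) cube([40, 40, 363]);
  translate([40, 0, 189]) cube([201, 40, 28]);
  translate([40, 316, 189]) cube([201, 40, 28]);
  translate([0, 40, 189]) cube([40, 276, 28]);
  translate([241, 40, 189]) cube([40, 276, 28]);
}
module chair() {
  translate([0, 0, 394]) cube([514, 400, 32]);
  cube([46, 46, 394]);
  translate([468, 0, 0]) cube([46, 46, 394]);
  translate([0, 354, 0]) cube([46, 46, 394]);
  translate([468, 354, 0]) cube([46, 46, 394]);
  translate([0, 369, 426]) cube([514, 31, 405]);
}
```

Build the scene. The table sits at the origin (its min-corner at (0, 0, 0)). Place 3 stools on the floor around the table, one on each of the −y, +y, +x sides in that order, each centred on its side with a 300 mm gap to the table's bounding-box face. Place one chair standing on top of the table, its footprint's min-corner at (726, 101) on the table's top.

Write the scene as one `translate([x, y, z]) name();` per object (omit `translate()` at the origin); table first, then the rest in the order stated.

table();
translate([724, -656, 0]) stool();
translate([724, 822, 0]) stool();
translate([2029, 83, 0]) stool();
translate([726, 101, 712]) chair();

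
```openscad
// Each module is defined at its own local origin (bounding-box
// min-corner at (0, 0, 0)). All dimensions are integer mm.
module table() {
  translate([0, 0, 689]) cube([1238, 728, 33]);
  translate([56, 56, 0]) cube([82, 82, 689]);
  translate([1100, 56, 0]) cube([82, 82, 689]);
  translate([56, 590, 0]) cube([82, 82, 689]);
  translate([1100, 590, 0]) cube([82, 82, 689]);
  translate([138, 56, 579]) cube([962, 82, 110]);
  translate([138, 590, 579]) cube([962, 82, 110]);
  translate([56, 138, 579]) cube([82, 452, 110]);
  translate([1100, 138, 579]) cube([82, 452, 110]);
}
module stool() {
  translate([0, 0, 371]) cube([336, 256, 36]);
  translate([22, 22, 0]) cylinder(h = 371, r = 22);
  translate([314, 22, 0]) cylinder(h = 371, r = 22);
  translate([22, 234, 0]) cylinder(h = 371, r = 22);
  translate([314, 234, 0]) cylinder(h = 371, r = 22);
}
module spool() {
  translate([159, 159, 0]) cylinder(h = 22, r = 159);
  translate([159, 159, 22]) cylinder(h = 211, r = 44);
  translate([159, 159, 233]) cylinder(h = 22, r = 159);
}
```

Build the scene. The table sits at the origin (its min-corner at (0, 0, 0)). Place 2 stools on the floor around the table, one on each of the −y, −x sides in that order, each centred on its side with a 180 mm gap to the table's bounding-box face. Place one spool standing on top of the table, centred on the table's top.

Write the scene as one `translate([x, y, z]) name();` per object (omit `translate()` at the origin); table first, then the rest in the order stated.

table();
translate([451, -436, 0]) stool();
translate([-516, 236, 0]) stool();
translate([460, 205, 722]) spool();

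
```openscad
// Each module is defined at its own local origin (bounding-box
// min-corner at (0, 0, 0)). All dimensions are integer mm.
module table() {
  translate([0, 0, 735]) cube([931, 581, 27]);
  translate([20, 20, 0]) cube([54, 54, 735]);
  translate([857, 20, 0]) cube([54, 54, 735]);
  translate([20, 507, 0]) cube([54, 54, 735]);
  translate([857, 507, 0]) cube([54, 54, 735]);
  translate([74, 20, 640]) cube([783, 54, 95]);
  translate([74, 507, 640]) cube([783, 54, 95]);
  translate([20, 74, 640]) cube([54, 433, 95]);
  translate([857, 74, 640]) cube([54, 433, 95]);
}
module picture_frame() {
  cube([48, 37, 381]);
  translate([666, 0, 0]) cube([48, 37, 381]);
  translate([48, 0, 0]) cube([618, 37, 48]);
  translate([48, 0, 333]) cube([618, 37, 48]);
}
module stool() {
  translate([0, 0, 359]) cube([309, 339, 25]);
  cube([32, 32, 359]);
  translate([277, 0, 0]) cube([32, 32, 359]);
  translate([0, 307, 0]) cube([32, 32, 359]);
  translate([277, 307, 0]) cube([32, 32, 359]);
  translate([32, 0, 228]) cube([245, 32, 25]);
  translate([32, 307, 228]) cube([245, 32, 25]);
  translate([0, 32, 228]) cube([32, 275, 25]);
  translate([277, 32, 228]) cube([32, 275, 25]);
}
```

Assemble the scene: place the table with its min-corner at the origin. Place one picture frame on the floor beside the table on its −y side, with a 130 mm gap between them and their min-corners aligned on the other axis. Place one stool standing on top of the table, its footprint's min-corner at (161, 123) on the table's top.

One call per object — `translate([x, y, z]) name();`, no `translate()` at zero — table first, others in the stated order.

table();
translate([0, -167, 0]) picture_frame();
translate([161, 123, 762]) stool();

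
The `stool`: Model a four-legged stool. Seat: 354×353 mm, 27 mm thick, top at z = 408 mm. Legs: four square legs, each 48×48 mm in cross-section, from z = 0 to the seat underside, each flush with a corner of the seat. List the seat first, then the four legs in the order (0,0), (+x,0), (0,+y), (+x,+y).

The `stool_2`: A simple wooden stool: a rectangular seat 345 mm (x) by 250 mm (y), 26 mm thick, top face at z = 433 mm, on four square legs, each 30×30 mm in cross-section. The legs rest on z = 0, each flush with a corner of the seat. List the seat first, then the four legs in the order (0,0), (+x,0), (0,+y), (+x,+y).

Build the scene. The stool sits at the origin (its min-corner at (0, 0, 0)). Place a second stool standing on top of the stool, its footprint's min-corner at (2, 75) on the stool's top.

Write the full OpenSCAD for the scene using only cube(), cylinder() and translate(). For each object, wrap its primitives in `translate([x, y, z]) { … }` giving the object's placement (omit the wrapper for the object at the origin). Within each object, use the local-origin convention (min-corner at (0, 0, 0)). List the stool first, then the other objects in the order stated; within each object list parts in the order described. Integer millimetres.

translate([0, 0, 381]) cube([354, 353, 27]);
cube([48, 48, 381]);
translate([306, 0, 0]) cube([48, 48, 381]);
translate([0, 305, 0]) cube([48, 48, 381]);
translate([306, 305, 0]) cube([48, 48, 381]);
translate([2, 75, 408]) {
  translate([0, 0, 407]) cube([345, 250, 26]);
  cube([30, 30, 407]);
  translate([315, 0, 0]) cube([30, 30, 407]);
  translate([0, 220, 0]) cube([30, 30, 407]);
  translate([315, 220, 0]) cube([30, 30, 407]);
}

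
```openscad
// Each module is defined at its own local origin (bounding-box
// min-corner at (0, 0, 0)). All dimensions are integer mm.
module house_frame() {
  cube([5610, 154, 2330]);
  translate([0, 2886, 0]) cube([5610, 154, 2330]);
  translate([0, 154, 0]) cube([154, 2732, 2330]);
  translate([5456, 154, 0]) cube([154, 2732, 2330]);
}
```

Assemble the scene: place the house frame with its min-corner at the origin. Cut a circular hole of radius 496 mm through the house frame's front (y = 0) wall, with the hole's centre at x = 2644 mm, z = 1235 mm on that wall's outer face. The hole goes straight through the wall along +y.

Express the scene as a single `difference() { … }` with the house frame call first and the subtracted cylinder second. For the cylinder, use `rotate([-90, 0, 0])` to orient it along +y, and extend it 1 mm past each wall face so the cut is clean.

difference() {
  house_frame();
  translate([2644, -1, 1235]) rotate([-90, 0, 0]) cylinder(h = 156, r = 496);
}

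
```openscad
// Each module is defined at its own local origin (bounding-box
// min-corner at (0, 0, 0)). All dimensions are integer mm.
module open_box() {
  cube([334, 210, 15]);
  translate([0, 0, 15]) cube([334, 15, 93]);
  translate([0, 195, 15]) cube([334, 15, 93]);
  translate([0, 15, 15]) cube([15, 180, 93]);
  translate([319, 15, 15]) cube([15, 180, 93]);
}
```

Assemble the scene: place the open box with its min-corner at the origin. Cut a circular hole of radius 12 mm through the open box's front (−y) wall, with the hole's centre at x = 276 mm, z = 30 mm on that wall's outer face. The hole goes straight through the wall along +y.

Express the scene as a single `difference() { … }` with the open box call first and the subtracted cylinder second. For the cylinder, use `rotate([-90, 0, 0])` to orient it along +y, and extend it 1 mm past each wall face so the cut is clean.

difference() {
  open_box();
  translate([276, -1, 30]) rotate([-90, 0, 0]) cylinder(h = 17, r = 12);
}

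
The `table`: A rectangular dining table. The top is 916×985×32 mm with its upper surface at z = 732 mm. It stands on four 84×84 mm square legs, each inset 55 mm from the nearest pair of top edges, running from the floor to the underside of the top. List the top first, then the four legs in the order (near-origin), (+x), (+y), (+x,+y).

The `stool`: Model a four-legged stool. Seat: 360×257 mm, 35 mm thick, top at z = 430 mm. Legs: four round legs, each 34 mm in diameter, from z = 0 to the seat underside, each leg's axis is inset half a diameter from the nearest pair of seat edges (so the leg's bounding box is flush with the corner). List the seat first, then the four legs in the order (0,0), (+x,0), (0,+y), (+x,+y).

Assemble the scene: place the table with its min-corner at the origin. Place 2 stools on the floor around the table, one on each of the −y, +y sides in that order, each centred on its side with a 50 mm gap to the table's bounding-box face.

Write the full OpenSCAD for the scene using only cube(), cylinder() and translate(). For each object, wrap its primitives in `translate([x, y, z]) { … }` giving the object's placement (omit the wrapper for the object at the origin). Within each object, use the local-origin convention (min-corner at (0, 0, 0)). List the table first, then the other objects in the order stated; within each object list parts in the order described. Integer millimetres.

translate([0, 0, 700]) cube([916, 985, 32]);
translate([55, 55, 0]) cube([84, 84, 700]);
translate([777, 55, 0]) cube([84, 84, 700]);
translate([55, 846, 0]) cube([84, 84, 700]);
translate([777, 846, 0]) cube([84, 84, 700]);
translate([278, -307, 0]) {
  translate([0, 0, 395]) cube([360, 257, 35]);
  translate([17, 17, 0]) cylinder(h = 395, r = 17);
  translate([343, 17, 0]) cylinder(h = 395, r = 17);
  translate([17, 240, 0]) cylinder(h = 395, r = 17);
  translate([343, 240, 0]) cylinder(h = 395, r = 17);
}
translate([278, 1035, 0]) {
  translate([0, 0, 395]) cube([360, 257, 35]);
  translate([17, 17, 0]) cylinder(h = 395, r = 17);
  translate([343, 17, 0]) cylinder(h = 395, r = 17);
  translate([17, 240, 0]) cylinder(h = 395, r = 17);
  translate([343, 240, 0]) cylinder(h = 395, r = 17);
}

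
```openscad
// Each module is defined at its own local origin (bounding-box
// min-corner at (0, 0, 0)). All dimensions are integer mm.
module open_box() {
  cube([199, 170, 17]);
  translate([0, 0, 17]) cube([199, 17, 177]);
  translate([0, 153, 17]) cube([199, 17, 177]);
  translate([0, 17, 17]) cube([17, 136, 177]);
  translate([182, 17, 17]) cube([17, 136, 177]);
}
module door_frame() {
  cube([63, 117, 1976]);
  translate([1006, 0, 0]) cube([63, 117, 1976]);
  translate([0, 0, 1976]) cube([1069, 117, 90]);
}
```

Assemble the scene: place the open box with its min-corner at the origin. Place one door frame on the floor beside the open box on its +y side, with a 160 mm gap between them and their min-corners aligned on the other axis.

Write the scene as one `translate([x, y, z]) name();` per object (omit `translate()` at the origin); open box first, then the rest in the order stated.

open_box();
translate([0, 330, 0]) door_frame();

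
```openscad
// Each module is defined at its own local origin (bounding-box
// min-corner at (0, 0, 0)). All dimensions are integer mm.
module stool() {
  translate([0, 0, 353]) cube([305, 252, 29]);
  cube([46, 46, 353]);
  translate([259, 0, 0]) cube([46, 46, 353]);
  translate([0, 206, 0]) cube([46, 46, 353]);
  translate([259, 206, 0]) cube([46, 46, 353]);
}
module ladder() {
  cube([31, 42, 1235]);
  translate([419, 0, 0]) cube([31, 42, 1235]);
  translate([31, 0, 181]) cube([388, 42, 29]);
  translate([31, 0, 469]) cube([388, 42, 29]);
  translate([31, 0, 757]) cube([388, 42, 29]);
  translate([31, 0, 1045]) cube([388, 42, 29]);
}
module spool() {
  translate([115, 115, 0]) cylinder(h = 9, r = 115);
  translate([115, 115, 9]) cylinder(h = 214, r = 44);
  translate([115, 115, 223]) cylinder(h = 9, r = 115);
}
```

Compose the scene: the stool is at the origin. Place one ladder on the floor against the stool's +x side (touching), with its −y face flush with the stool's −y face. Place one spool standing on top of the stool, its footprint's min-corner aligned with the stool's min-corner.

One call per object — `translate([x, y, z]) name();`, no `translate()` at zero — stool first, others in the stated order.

stool();
translate([305, 0, 0]) ladder();
translate([0, 0, 382]) spool();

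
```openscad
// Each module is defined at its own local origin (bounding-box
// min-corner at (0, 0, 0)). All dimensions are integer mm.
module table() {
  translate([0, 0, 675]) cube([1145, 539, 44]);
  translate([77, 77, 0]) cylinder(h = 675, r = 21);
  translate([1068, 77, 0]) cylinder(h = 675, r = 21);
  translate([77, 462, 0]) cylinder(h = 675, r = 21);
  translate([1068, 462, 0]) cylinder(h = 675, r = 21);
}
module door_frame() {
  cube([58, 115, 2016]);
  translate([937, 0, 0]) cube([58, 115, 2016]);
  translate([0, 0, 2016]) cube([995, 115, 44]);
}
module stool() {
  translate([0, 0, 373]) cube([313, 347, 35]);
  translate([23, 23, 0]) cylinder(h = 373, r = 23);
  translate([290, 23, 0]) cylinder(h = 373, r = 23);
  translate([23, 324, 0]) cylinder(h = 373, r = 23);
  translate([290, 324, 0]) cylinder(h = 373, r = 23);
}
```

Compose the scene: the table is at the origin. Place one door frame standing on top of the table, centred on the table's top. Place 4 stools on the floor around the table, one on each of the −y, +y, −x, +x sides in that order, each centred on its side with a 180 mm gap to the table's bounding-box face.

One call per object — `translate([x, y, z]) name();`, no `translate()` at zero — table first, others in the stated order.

table();
translate([75, 212, 719]) door_frame();
translate([416, -527, 0]) stool();
translate([416, 719, 0]) stool();
translate([-493, 96, 0]) stool();
translate([1325, 96, 0]) stool();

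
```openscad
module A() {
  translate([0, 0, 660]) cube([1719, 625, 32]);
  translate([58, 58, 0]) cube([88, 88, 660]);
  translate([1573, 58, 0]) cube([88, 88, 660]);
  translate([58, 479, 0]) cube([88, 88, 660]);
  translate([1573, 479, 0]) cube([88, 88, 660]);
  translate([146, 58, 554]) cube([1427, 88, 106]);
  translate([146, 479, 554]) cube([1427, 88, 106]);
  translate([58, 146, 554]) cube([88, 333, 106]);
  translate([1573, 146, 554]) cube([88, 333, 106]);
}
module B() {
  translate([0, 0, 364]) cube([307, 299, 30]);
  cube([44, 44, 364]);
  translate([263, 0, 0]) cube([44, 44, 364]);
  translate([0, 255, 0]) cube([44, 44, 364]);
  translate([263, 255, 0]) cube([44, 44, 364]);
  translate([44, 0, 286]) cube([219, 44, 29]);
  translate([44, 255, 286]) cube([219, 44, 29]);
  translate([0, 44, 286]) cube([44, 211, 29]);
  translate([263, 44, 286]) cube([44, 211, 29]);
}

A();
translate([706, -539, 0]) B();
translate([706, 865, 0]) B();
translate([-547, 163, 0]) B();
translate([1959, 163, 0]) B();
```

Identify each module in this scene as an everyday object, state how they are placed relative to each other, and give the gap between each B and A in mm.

A is a table. B is a stool. Four stools sit around the table at the −y, +y, −x, +x sides. The gap between each stool and the table is 240 mm.

Each stool's nearest face is 240 mm from the table's bounding box.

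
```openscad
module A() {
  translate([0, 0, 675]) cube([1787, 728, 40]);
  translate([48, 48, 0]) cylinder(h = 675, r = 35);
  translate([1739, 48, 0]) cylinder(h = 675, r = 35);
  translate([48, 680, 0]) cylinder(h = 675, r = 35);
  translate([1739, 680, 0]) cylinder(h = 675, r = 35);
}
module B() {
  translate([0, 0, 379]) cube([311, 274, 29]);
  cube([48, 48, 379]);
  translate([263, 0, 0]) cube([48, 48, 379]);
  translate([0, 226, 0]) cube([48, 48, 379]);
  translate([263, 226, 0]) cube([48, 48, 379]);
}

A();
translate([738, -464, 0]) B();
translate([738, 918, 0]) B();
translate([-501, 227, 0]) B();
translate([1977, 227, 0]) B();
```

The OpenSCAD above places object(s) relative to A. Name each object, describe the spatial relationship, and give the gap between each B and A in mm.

Each stool's nearest face is 190 mm from the table's bounding box.

A is a table. B is a stool. Four stools sit around the table at the −y, +y, −x, +x sides. The gap between each stool and the table is 190 mm.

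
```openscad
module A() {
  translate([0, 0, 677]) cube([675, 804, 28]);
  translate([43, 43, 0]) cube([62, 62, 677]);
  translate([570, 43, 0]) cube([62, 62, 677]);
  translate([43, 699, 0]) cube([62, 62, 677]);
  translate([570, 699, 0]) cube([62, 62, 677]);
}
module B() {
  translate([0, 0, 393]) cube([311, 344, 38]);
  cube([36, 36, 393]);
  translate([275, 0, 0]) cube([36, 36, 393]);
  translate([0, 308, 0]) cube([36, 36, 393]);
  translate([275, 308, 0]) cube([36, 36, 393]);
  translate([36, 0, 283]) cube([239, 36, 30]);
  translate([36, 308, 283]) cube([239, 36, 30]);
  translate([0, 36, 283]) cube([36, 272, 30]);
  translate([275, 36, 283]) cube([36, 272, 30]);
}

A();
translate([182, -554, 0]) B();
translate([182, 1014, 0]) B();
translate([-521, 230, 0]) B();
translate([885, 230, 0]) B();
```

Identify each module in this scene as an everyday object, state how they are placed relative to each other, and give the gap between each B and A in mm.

Each stool's nearest face is 210 mm from the table's bounding box.

A is a table. B is a stool. Four stools sit around the table at the −y, +y, −x, +x sides. The gap between each stool and the table is 210 mm.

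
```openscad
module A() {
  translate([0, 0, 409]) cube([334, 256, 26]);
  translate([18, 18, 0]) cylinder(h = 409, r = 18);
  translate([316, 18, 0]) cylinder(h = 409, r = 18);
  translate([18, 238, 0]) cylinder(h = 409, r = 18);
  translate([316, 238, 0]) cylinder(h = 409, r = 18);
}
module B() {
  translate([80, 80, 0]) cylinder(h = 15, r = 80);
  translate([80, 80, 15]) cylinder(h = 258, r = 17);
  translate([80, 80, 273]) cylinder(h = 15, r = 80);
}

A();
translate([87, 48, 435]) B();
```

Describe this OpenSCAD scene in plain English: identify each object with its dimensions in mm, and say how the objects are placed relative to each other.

A is a simple wooden stool: a rectangular seat 334 mm (x) by 256 mm (y), 26 mm thick, top face at z = 435 mm, on four round legs, each 36 mm in diameter. The legs rest on z = 0, each leg's axis is inset half a diameter from the nearest pair of seat edges (so the leg's bounding box is flush with the corner).

B is a spool: two coaxial disc flanges of radius 80 mm and thickness 15 mm, joined by a core cylinder of radius 17 mm and height 258 mm. The lower flange rests on z = 0 and the three cylinders share a vertical axis.

The spool is on top of the stool, centred.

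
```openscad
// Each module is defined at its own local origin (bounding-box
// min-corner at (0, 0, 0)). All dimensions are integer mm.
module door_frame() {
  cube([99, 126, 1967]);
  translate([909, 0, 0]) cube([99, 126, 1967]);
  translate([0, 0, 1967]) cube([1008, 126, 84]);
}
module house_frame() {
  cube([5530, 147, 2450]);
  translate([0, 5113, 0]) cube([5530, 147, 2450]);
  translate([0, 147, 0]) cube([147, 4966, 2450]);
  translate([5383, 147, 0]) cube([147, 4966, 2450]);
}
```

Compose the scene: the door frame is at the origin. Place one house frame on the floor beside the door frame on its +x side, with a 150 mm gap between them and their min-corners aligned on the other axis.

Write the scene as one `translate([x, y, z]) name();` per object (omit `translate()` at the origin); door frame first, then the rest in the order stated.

door_frame();
translate([1158, 0, 0]) house_frame();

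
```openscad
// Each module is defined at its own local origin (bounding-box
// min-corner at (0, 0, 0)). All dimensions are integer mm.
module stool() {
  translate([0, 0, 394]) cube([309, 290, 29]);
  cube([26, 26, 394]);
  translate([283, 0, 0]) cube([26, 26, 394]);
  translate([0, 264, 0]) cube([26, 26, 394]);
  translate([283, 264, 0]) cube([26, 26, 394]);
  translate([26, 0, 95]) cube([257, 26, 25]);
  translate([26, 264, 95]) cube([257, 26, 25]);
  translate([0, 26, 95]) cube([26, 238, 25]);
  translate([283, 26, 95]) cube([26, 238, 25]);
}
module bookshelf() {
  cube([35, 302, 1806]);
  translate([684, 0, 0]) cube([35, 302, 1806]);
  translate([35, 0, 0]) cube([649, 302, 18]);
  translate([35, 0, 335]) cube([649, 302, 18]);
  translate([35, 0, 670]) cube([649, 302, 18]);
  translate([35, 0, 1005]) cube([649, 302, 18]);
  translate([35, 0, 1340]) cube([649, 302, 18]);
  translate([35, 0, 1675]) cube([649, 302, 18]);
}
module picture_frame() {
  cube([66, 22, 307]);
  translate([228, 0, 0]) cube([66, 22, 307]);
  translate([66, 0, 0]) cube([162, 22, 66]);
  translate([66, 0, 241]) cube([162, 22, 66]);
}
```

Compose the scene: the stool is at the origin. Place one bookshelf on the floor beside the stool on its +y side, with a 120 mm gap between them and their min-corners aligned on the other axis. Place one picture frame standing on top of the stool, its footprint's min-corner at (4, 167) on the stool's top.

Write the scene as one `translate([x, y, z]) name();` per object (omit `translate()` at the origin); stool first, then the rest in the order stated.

stool();
translate([0, 410, 0]) bookshelf();
translate([4, 167, 423]) picture_frame();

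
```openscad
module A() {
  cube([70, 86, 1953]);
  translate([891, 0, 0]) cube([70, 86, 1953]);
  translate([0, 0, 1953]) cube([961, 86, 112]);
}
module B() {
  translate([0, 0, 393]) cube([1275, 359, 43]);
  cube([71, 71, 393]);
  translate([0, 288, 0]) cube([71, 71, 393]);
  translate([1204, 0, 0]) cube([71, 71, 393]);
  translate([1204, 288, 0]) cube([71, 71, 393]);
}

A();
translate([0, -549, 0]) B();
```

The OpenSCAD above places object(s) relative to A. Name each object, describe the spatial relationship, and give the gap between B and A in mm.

The bench's nearest face is 190 mm from the door frame's −y face.

A is a door frame. B is a bench. The bench is on the floor beside the door frame on its −y side. The gap between the bench and the door frame is 190 mm.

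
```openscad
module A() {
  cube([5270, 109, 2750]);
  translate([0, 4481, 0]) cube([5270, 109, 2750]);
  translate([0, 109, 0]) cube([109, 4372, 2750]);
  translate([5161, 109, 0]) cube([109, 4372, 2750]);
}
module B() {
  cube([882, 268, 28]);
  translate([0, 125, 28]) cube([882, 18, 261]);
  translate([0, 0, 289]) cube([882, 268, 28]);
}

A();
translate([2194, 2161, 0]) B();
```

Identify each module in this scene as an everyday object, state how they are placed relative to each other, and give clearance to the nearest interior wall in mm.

Clearances: x = 2085, y = 2052; minimum 2052 mm.

A is a house frame. B is an I-beam. The I-beam sits inside the house frame, centred. The clearance to the nearest interior wall is 2052 mm.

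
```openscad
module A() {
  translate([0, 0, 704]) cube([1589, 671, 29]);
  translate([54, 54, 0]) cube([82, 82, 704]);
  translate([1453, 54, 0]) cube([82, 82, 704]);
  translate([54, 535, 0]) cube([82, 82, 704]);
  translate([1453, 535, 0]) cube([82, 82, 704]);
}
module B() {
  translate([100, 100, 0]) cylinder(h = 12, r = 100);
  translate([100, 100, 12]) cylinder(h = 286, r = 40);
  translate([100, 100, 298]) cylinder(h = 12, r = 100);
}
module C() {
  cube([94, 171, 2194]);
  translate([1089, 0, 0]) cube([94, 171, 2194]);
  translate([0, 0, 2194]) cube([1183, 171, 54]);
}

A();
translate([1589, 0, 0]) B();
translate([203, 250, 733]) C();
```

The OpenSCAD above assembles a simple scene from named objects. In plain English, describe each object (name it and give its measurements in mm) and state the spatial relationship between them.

A is a rectangular dining table. The top is 1589×671×29 mm with its upper surface at z = 733 mm. It stands on four 82×82 mm square legs, each inset 54 mm from the nearest pair of top edges, running from the floor to the underside of the top.

B is a spool: two coaxial disc flanges of radius 100 mm and thickness 12 mm, joined by a core cylinder of radius 40 mm and height 286 mm. The lower flange rests on z = 0 and the three cylinders share a vertical axis.

C is a door frame. The clear opening is 995 mm wide and 2194 mm high. Two 94 mm wide jambs, 171 mm deep, stand either side of the opening from the floor to the top of the opening. A 54 mm thick head sits across the top of both jambs, spanning the full outside width of the frame.

The spool is against the table's +x side, with their −y faces flush. The door frame is on top of the table, centred.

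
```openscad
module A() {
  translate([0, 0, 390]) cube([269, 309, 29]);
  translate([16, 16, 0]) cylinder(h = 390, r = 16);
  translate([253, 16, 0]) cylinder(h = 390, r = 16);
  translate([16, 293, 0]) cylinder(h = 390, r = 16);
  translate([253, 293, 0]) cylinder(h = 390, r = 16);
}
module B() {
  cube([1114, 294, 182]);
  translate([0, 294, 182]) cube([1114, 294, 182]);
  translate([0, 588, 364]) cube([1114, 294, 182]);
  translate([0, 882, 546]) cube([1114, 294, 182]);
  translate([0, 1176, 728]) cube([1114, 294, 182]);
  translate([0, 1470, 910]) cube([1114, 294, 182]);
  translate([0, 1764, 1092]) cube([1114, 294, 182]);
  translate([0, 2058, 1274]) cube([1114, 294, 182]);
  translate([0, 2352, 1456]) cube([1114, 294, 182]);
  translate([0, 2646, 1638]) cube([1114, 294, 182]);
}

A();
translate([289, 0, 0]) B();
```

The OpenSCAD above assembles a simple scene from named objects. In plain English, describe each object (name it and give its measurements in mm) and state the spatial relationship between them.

A is a simple wooden stool: a rectangular seat 269 mm (x) by 309 mm (y), 29 mm thick, top face at z = 419 mm, on four round legs, each 32 mm in diameter. The legs rest on z = 0, each leg's axis is inset half a diameter from the nearest pair of seat edges (so the leg's bounding box is flush with the corner).

B is a straight staircase of 10 solid steps. Each step is 1114 mm wide (x), 294 mm deep (y, the going) and 182 mm tall (the rise). The first step rests on the floor; each subsequent step sits one going further in +y and one rise higher in +z, directly behind and above the previous step with no overlap.

The staircase is on the floor beside the stool on its +x side.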